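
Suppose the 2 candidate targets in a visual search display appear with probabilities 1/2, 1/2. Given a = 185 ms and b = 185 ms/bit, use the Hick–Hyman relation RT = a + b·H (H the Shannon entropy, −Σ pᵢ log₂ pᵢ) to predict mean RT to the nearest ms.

370 ms

H = −Σ pᵢ log₂ pᵢ = 0.5·1 + 0.5·1 = 1.000 bits.
RT = 185 + 185 × 1.000 = 370.00 ms.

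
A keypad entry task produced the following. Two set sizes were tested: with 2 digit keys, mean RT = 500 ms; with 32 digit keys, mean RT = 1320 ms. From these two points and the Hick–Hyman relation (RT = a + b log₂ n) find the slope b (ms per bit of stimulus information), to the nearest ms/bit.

b = (RT₂ − RT₁)/(log₂ n₂ − log₂ n₁) = (1320 − 500)/(5 − 1) = 205 ms/bit.

205 ms/bit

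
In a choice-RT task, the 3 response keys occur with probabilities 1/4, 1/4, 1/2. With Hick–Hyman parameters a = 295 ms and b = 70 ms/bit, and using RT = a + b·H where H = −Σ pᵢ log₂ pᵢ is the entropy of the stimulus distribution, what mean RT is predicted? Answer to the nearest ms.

H = −Σ pᵢ log₂ pᵢ = 0.25·2 + 0.25·2 + 0.5·1 = 1.500 bits.
RT = 295 + 70 × 1.500 = 400.00 ms.

400 ms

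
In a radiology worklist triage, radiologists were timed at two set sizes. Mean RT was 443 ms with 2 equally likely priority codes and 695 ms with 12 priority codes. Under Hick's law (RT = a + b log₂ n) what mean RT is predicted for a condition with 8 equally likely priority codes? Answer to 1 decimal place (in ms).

Fit slope and intercept:
  b = (695 − 443) / (log₂ 12 − log₂ 2) = 252 / (3.5850 − 1) = 97.487 ms/bit
  a = 443 − 97.487 × 1 = 345.513 ms
Then RT(8) = 345.513 + 97.487 × log₂ 8 = 345.513 + 97.487 × 3 ≈ 637.974 ms.

638.0 ms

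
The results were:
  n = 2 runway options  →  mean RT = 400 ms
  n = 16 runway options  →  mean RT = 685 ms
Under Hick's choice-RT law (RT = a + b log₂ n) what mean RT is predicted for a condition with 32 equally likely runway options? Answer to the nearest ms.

780 ms

Solve the two-equation system in a and b:
  b = (685 − 400) / (log₂ 16 − log₂ 2) = 285 / (4 − 1) = 95 ms/bit
  a = 400 − 95 × 1 = 305 ms
Then RT(32) = 305 + 95 × log₂ 32 = 305 + 95 × 5 ≈ 780.000 ms.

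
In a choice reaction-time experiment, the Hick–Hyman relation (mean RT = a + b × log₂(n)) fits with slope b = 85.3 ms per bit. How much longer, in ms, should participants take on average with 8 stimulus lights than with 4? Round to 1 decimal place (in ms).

Only the slope matters, since a is common to both: ΔRT = b·log₂(n₂/n₁).
log₂(8) − log₂(4) = log₂(8/4) = log₂(2) = 1.
ΔRT = 85.3 × 1.0000 = 85.300 ms.

85.3 ms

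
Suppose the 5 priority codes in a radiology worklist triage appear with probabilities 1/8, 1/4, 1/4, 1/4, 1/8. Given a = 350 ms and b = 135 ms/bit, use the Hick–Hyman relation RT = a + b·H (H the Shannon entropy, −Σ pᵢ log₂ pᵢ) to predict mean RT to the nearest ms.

654 ms

H = −Σ pᵢ log₂ pᵢ = 0.125·3 + 0.25·2 + 0.25·2 + 0.25·2 + 0.125·3 = 2.250 bits.
RT = 350 + 135 × 2.250 = 653.75 ms.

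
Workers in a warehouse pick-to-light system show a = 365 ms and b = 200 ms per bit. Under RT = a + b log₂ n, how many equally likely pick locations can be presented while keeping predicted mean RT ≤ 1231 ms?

20

200·log₂ n ≤ 1231 − 365 = 866, giving log₂ n ≤ 4.3300 and n ≤ 20.112. The largest whole number is 20.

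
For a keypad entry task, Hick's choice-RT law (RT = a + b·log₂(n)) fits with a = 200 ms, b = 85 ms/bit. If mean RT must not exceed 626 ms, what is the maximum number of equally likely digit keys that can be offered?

32

Information budget: (626 − 200)/85 = 5.0118 bits, so n ≤ 2^5.0118 = 32.262 → at most 32.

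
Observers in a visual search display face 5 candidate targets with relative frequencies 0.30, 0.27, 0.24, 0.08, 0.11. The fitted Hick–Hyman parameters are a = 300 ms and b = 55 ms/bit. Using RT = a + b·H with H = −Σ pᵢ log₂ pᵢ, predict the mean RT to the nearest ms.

419 ms

H = 0.30·log₂(1/0.30) + 0.27·log₂(1/0.27) + 0.24·log₂(1/0.24) + 0.08·log₂(1/0.08) + 0.11·log₂(1/0.11) = 2.1670 bits.
RT = 300 + 55 × 2.1670 = 419.19 ms.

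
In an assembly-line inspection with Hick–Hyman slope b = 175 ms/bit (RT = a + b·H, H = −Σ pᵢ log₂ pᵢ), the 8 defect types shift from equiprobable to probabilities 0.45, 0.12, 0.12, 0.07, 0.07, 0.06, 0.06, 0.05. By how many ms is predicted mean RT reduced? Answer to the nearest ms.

89 ms

The RT saving is b·ΔH. Equiprobable H₀ = log₂(8) = 3.0000 bits; with the given probabilities H = 2.4928 bits.
b·(H₀ − H) = 175 × (3.0000 − 2.4928) = 88.76 ms.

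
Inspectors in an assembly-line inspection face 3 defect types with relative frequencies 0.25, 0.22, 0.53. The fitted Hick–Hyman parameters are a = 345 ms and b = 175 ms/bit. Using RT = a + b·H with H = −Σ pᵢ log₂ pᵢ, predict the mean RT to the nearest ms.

602 ms

Entropy contributions −pᵢ log₂ pᵢ: 0.5000, 0.4806, 0.4854; sum H = 1.4660 bits.
RT = a + bH = 345 + 175·1.4660 = 601.55 ms.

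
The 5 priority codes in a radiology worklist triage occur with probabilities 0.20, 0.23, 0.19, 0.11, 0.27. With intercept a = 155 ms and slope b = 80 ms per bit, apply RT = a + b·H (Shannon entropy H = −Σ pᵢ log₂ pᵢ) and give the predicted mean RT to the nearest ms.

Entropy contributions −pᵢ log₂ pᵢ: 0.4644, 0.4877, 0.4552, 0.3503, 0.5100; sum H = 2.2676 bits.
RT = a + bH = 155 + 80·2.2676 = 336.41 ms.

336 ms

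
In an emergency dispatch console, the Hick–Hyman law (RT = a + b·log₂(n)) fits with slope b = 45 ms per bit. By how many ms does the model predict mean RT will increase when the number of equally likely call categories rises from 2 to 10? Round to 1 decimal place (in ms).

The intercept a cancels: ΔRT = b·(log₂ n₂ − log₂ n₁) = b·log₂(n₂/n₁).
log₂(10) − log₂(2) = 3.3219 − 1 = 2.3219.
ΔRT = 45 × 2.3219 = 104.487 ms.

104.5 ms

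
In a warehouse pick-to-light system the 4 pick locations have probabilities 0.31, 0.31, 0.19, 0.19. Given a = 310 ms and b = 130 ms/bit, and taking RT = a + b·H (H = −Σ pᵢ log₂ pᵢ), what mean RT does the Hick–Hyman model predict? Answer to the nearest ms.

565 ms

H = 0.31·log₂(1/0.31) + 0.31·log₂(1/0.31) + 0.19·log₂(1/0.19) + 0.19·log₂(1/0.19) = 1.9580 bits.
RT = 310 + 130 × 1.9580 = 564.55 ms.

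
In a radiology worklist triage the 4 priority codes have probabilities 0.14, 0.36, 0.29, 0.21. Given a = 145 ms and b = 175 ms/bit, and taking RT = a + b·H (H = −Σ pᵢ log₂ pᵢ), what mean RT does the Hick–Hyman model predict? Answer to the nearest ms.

481 ms

H = 0.14·log₂(1/0.14) + 0.36·log₂(1/0.36) + 0.29·log₂(1/0.29) + 0.21·log₂(1/0.21) = 1.9185 bits.
RT = 145 + 175 × 1.9185 = 480.73 ms.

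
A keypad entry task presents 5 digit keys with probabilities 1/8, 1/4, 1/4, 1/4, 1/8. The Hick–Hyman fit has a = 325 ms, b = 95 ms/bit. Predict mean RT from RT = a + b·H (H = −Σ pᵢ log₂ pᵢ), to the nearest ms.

539 ms

H = −Σ pᵢ log₂ pᵢ = 0.125·3 + 0.25·2 + 0.25·2 + 0.25·2 + 0.125·3 = 2.250 bits.
RT = 325 + 95 × 2.250 = 538.75 ms.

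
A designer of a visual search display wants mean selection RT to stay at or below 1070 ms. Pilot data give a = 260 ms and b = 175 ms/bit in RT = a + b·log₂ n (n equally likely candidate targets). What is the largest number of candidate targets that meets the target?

24

Information budget: (1070 − 260)/175 = 4.6286 bits, so n ≤ 2^4.6286 = 24.737 → at most 24.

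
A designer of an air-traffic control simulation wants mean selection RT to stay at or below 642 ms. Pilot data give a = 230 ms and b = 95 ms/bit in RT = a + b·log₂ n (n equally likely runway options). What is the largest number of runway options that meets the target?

Information budget: (642 − 230)/95 = 4.3368 bits, so n ≤ 2^4.3368 = 20.208 → at most 20.

20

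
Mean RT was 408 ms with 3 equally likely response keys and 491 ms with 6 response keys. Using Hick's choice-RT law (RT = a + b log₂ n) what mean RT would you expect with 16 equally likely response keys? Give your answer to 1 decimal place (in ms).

608.4 ms

Fit slope and intercept:
  b = (491 − 408) / (log₂ 6 − log₂ 3) = 83 / (2.5850 − 1.5850) = 83.000 ms/bit
  a = 408 − 83.000 × 1.5850 = 276.448 ms
Then RT(16) = 276.448 + 83.000 × log₂ 16 = 276.448 + 83.000 × 4 ≈ 608.448 ms.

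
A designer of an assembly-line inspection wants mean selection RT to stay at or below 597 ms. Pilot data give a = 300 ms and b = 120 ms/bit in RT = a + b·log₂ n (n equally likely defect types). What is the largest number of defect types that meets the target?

Set 300 + 120·log₂ n ≤ 597 → log₂ n ≤ (597 − 300)/120 = 2.4750.
So n ≤ 2^2.4750 = 5.560; the largest integer n is 5.

5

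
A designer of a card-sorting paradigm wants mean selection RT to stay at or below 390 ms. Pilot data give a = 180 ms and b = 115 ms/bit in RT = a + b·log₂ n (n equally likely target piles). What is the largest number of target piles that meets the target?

115·log₂ n ≤ 390 − 180 = 210, giving log₂ n ≤ 1.8261 and n ≤ 3.546. The largest whole number is 3.

3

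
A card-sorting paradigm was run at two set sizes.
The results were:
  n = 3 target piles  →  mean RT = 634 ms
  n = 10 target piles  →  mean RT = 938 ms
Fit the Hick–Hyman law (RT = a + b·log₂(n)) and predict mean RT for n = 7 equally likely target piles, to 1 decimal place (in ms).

Solve the two-equation system in a and b:
  b = (938 − 634) / (log₂ 10 − log₂ 3) = 304 / (3.3219 − 1.5850) = 175.018 ms/bit
  a = 634 − 175.018 × 1.5850 = 356.603 ms
Then RT(7) = 356.603 + 175.018 × log₂ 7 = 356.603 + 175.018 × 2.8074 ≈ 847.941 ms.

847.9 ms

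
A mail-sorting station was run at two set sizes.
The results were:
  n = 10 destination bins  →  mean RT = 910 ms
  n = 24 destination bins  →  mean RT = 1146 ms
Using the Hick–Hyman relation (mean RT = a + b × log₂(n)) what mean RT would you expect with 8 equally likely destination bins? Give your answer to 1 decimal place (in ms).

Solve the two-equation system in a and b:
  b = (1146 − 910) / (log₂ 24 − log₂ 10) = 236 / (4.5850 − 3.3219) = 186.852 ms/bit
  a = 910 − 186.852 × 3.3219 = 289.292 ms
Then RT(8) = 289.292 + 186.852 × log₂ 8 = 289.292 + 186.852 × 3 ≈ 849.847 ms.

849.8 ms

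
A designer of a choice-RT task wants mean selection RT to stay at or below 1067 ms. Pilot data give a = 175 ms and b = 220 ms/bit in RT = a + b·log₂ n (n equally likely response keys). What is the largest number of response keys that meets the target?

Information budget: (1067 − 175)/220 = 4.0545 bits, so n ≤ 2^4.0545 = 16.617 → at most 16.

16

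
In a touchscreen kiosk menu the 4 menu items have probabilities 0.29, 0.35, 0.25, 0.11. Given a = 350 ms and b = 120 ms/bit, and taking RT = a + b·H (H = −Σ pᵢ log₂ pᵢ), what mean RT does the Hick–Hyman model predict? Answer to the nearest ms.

578 ms

Entropy contributions −pᵢ log₂ pᵢ: 0.5179, 0.5301, 0.5000, 0.3503; sum H = 1.8983 bits.
RT = a + bH = 350 + 120·1.8983 = 577.79 ms.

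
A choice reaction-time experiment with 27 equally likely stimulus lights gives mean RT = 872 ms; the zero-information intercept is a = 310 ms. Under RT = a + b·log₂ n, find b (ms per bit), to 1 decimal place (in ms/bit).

27 alternatives carry log₂ 27 = 4.7549 bits; the choice cost is 872 − 310 = 562 ms, so b = 562/4.7549 = 118.194 ms/bit.

118.2 ms/bit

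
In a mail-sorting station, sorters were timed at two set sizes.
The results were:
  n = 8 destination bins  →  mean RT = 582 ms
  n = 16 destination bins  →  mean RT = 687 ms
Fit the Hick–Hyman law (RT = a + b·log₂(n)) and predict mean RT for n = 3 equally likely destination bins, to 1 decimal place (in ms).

433.4 ms

RT is linear in log₂ n, so two points fix the line:
  b = (687 − 582) / (log₂ 16 − log₂ 8) = 105 / (4 − 3) = 105.000 ms/bit
  a = 582 − 105.000 × 3 = 267.000 ms
Then RT(3) = 267.000 + 105.000 × log₂ 3 = 267.000 + 105.000 × 1.5850 ≈ 433.421 ms.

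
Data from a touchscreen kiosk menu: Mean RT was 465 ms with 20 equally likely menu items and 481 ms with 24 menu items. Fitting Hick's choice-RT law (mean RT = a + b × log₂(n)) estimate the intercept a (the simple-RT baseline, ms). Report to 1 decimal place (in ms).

202.1 ms

The slope on a log₂ axis is (481 − 465) / (4.5850 − 4.3219) = 60.829 ms/bit.
Intercept: a = 465 − 60.829·log₂(20) = 202.103 ms.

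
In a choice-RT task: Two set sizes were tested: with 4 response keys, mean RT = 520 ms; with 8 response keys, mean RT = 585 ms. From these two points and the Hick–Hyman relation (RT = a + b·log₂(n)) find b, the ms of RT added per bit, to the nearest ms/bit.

65 ms/bit

The slope on a log₂ axis is (585 − 520) / (3 − 2) = 65 ms/bit.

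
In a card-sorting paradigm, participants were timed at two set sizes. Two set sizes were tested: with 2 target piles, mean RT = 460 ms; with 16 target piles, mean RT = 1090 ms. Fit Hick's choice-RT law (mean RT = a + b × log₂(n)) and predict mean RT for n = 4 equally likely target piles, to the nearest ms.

Fit slope and intercept:
  b = (1090 − 460) / (log₂ 16 − log₂ 2) = 630 / (4 − 1) = 210 ms/bit
  a = 460 − 210 × 1 = 250 ms
Then RT(4) = 250 + 210 × log₂ 4 = 250 + 210 × 2 ≈ 670.000 ms.

670 ms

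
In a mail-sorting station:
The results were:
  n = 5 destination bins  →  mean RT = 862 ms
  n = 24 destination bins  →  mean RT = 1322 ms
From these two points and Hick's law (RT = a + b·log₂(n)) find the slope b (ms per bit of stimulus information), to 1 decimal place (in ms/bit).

The slope on a log₂ axis is (1322 − 862) / (4.5850 − 2.3219) = 203.267 ms/bit.

203.3 ms/bit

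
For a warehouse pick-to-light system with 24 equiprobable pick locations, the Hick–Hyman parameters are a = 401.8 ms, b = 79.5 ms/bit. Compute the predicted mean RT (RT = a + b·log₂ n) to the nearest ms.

log₂(24) = 4.5850 bits, so RT = 401.8 + 79.5 × 4.5850 ≈ 766.305 ms.

766 ms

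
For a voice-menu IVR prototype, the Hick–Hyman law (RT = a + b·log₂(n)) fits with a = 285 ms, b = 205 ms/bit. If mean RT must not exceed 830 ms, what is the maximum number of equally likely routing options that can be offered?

6

Information budget: (830 − 285)/205 = 2.6585 bits, so n ≤ 2^2.6585 = 6.314 → at most 6.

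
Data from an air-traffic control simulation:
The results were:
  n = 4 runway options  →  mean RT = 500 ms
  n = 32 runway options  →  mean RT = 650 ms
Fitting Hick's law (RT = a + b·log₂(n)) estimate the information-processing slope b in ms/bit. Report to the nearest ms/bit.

50 ms/bit

The slope on a log₂ axis is (650 − 500) / (5 − 2) = 50 ms/bit.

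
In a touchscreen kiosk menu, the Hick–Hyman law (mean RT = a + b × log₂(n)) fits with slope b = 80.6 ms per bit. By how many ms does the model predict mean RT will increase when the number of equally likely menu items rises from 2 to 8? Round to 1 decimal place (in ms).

161.2 ms

Only the slope matters, since a is common to both: ΔRT = b·log₂(n₂/n₁).
log₂(8) − log₂(2) = log₂(8/2) = log₂(4) = 2.
ΔRT = 80.6 × 2.0000 = 161.200 ms.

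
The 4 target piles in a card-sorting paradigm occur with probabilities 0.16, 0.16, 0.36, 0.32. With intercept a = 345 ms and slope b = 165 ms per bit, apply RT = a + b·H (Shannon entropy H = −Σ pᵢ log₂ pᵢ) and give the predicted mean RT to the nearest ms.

H = 0.16·log₂(1/0.16) + 0.16·log₂(1/0.16) + 0.36·log₂(1/0.36) + 0.32·log₂(1/0.32) = 1.9027 bits.
RT = 345 + 165 × 1.9027 = 658.94 ms.

659 ms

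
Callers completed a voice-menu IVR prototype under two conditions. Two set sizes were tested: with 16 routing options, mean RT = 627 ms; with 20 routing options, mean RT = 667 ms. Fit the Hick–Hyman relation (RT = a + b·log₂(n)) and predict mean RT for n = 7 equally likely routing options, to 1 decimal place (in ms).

478.8 ms

With log₂ n on the abscissa the relation is linear; from the two conditions:
  b = (667 − 627) / (log₂ 20 − log₂ 16) = 40 / (4.3219 − 4) = 124.251 ms/bit
  a = 627 − 124.251 × 4 = 129.995 ms
Then RT(7) = 129.995 + 124.251 × log₂ 7 = 129.995 + 124.251 × 2.8074 ≈ 478.812 ms.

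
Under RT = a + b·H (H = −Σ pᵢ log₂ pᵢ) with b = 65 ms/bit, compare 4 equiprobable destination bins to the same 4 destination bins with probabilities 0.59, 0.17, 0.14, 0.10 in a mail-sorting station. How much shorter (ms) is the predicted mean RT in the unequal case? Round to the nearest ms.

25 ms

The RT saving is b·ΔH. Equiprobable H₀ = log₂(4) = 2.0000 bits; with the given probabilities H = 1.6130 bits.
b·(H₀ − H) = 65 × (2.0000 − 1.6130) = 25.15 ms.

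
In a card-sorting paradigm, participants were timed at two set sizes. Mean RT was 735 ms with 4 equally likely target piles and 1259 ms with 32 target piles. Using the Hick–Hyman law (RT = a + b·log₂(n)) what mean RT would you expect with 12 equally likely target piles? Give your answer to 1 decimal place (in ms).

With log₂ n on the abscissa the relation is linear; from the two conditions:
  b = (1259 − 735) / (log₂ 32 − log₂ 4) = 524 / (5 − 2) = 174.667 ms/bit
  a = 735 − 174.667 × 2 = 385.667 ms
Then RT(12) = 385.667 + 174.667 × log₂ 12 = 385.667 + 174.667 × 3.5850 ≈ 1011.840 ms.

1011.8 ms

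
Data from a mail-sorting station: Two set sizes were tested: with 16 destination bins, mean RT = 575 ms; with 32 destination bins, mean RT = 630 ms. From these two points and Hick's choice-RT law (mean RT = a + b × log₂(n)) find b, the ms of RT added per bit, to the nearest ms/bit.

55 ms/bit

b = (RT₂ − RT₁)/(log₂ n₂ − log₂ n₁) = (630 − 575)/(5 − 4) = 55 ms/bit.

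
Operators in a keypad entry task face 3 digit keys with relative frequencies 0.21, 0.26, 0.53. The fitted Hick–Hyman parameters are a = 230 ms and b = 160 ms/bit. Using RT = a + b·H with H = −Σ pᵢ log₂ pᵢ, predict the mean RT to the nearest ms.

Entropy contributions −pᵢ log₂ pᵢ: 0.4728, 0.5053, 0.4854; sum H = 1.4636 bits.
RT = a + bH = 230 + 160·1.4636 = 464.17 ms.

464 ms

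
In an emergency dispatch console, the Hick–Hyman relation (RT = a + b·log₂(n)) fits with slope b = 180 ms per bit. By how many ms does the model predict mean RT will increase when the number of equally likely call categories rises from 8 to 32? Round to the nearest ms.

360 ms

ΔRT = (a + b log₂ n₂) − (a + b log₂ n₁) = b·(log₂ n₂ − log₂ n₁).
log₂(32) − log₂(8) = log₂(32/8) = log₂(4) = 2.
ΔRT = 180 × 2.0000 = 360.000 ms.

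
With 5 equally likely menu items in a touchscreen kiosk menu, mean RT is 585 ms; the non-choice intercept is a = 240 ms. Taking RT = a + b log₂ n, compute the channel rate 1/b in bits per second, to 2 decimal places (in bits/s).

6.73 bits/s

b = (585 − 240)/log₂ 5 = 345/2.3219 = 148.583 ms per bit = 0.14858 s/bit; the reciprocal is 6.730 bits/s.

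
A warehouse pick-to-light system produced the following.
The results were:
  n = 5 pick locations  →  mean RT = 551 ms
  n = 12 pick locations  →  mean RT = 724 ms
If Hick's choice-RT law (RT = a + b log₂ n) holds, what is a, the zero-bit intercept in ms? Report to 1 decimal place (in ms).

233.0 ms

Slope: b = (724 − 551) / (log₂ 12 − log₂ 5) = 173/1.2630 = 136.972 ms/bit.
Intercept: a = 551 − 136.972·log₂(5) = 232.962 ms.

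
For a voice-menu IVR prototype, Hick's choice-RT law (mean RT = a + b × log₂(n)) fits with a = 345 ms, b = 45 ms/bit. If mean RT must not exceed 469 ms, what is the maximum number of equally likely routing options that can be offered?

Set 345 + 45·log₂ n ≤ 469 → log₂ n ≤ (469 − 345)/45 = 2.7556.
So n ≤ 2^2.7556 = 6.753; the largest integer n is 6.

6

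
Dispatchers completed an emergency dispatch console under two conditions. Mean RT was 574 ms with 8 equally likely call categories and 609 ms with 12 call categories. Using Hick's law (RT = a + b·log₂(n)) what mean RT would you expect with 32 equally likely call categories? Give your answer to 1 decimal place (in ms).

693.7 ms

With log₂ n on the abscissa the relation is linear; from the two conditions:
  b = (609 − 574) / (log₂ 12 − log₂ 8) = 35 / (3.5850 − 3) = 59.833 ms/bit
  a = 574 − 59.833 × 3 = 394.501 ms
Then RT(32) = 394.501 + 59.833 × log₂ 32 = 394.501 + 59.833 × 5 ≈ 693.666 ms.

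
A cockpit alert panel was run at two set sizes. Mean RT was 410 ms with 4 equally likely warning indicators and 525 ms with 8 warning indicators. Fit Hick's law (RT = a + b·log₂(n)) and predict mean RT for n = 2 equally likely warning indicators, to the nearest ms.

With log₂ n on the abscissa the relation is linear; from the two conditions:
  b = (525 − 410) / (log₂ 8 − log₂ 4) = 115 / (3 − 2) = 115 ms/bit
  a = 410 − 115 × 2 = 180 ms
Then RT(2) = 180 + 115 × log₂ 2 = 180 + 115 × 1 ≈ 295.000 ms.

295 ms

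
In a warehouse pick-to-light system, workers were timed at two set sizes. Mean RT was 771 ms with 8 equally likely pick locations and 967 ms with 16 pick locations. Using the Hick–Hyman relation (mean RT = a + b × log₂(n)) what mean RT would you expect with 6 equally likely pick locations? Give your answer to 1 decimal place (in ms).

689.7 ms

RT is linear in log₂ n, so two points fix the line:
  b = (967 − 771) / (log₂ 16 − log₂ 8) = 196 / (4 − 3) = 196.000 ms/bit
  a = 771 − 196.000 × 3 = 183.000 ms
Then RT(6) = 183.000 + 196.000 × log₂ 6 = 183.000 + 196.000 × 2.5850 ≈ 689.653 ms.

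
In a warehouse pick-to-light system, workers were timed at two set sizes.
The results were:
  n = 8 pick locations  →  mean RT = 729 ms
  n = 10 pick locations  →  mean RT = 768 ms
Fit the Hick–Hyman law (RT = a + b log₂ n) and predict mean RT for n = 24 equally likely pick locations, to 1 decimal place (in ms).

921.0 ms

With log₂ n on the abscissa the relation is linear; from the two conditions:
  b = (768 − 729) / (log₂ 10 − log₂ 8) = 39 / (3.3219 − 3) = 121.145 ms/bit
  a = 729 − 121.145 × 3 = 365.565 ms
Then RT(24) = 365.565 + 121.145 × log₂ 24 = 365.565 + 121.145 × 4.5850 ≈ 921.010 ms.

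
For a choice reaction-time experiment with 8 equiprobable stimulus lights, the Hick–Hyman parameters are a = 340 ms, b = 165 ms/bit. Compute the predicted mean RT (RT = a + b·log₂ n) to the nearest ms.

835 ms

log₂(8) = 3 bits, so RT = 340 + 165 × 3 ≈ 835.000 ms.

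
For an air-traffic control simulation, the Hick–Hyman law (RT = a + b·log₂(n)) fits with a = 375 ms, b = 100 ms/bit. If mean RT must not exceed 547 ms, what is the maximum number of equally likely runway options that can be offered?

Information budget: (547 − 375)/100 = 1.7200 bits, so n ≤ 2^1.7200 = 3.294 → at most 3.

3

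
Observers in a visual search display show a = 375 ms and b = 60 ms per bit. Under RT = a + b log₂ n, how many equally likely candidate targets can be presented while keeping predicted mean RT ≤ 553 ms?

7

Information budget: (553 − 375)/60 = 2.9667 bits, so n ≤ 2^2.9667 = 7.817 → at most 7.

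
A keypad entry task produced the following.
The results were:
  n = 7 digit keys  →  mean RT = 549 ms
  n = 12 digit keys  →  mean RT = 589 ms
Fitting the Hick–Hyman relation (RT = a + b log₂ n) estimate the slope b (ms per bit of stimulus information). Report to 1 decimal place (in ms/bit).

51.4 ms/bit

Slope: b = (589 − 549) / (log₂ 12 − log₂ 7) = 40/0.7776 = 51.440 ms/bit.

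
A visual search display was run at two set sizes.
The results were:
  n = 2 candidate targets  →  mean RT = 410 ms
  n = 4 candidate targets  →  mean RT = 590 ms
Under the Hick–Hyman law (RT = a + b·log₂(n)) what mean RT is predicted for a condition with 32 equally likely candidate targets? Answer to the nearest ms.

1130 ms

Solve the two-equation system in a and b:
  b = (590 − 410) / (log₂ 4 − log₂ 2) = 180 / (2 − 1) = 180 ms/bit
  a = 410 − 180 × 1 = 230 ms
Then RT(32) = 230 + 180 × log₂ 32 = 230 + 180 × 5 ≈ 1130.000 ms.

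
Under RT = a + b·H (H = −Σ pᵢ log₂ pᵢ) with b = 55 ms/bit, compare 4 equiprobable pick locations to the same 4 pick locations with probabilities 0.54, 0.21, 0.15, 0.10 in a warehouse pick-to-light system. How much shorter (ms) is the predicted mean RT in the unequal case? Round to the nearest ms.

17 ms

Equiprobable entropy H₀ = log₂ 4 = 2.0000 bits.
Skewed entropy H = −Σ pᵢ log₂ pᵢ = 1.6956 bits.
ΔRT = b·(H₀ − H) = 55 × 0.3044 = 16.74 ms.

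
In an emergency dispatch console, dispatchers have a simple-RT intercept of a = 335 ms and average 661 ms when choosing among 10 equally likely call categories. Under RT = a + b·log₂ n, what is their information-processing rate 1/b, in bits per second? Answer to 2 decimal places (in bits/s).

b = (661 − 335)/log₂ 10 = 326/3.3219 = 98.136 ms per bit = 0.09814 s/bit; the reciprocal is 10.190 bits/s.

10.19 bits/s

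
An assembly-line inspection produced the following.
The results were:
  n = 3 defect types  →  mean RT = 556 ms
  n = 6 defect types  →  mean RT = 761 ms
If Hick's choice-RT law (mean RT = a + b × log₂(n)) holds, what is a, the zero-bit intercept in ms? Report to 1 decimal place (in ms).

b = (RT₂ − RT₁)/(log₂ n₂ − log₂ n₁) = (761 − 556)/(2.5850 − 1.5850) = 205.000 ms/bit.
a = RT₁ − b·log₂ n₁ = 556 − 205.000 × 1.5850 = 231.083 ms.

231.1 ms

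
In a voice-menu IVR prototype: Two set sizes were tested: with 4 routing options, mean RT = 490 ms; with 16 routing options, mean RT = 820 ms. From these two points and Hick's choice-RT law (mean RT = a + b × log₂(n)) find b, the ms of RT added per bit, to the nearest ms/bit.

b = (RT₂ − RT₁)/(log₂ n₂ − log₂ n₁) = (820 − 490)/(4 − 2) = 165 ms/bit.

165 ms/bit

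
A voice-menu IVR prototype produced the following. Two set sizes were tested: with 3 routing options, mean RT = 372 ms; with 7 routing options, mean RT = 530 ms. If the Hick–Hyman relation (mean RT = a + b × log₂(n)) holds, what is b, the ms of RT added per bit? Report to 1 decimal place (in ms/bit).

129.3 ms/bit

The slope on a log₂ axis is (530 − 372) / (2.8074 − 1.5850) = 129.255 ms/bit.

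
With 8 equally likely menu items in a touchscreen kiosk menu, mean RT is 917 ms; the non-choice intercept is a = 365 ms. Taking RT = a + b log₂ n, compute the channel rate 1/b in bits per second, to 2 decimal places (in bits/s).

Choice component = 917 − 365 = 552 ms over log₂(8) = 3 bits.
b = 552 / 3 = 184.000 ms/bit, so 1/b = 5.435 bits/s.

5.43 bits/s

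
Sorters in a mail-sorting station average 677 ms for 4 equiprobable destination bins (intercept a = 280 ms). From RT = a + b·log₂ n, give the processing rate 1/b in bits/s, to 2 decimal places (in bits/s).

5.04 bits/s

b = (677 − 280)/log₂ 4 = 397/2 = 198.500 ms per bit = 0.19850 s/bit; the reciprocal is 5.038 bits/s.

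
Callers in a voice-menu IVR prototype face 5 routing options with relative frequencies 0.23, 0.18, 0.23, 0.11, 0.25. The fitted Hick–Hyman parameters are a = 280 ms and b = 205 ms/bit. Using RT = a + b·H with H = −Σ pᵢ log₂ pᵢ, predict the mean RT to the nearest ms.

Entropy contributions −pᵢ log₂ pᵢ: 0.4877, 0.4453, 0.4877, 0.3503, 0.5000; sum H = 2.2709 bits.
RT = a + bH = 280 + 205·2.2709 = 745.54 ms.

746 ms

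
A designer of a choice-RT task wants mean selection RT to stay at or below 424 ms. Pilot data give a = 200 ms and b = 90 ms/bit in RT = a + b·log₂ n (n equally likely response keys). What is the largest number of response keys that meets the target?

Information budget: (424 − 200)/90 = 2.4889 bits, so n ≤ 2^2.4889 = 5.613 → at most 5.

5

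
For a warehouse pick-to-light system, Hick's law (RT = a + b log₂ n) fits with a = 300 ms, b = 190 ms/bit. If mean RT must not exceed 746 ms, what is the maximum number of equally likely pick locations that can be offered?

190·log₂ n ≤ 746 − 300 = 446, giving log₂ n ≤ 2.3474 and n ≤ 5.089. The largest whole number is 5.

5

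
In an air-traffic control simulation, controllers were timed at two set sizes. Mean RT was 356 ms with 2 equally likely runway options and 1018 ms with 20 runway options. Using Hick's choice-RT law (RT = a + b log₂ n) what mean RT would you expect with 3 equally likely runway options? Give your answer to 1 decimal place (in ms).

472.6 ms

Fit slope and intercept:
  b = (1018 − 356) / (log₂ 20 − log₂ 2) = 662 / (4.3219 − 1) = 199.282 ms/bit
  a = 356 − 199.282 × 1 = 156.718 ms
Then RT(3) = 156.718 + 199.282 × log₂ 3 = 156.718 + 199.282 × 1.5850 ≈ 472.572 ms.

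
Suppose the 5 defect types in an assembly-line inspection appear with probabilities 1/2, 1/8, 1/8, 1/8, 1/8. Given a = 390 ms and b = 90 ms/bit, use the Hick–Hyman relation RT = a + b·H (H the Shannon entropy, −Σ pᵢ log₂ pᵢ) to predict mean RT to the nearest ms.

570 ms

Each term −pᵢ log₂ pᵢ: 0.5·1 + 0.125·3 + 0.125·3 + 0.125·3 + 0.125·3; summed, H = 2.000 bits.
Mean RT = a + bH = 390 + 90·2.000 = 570.00 ms.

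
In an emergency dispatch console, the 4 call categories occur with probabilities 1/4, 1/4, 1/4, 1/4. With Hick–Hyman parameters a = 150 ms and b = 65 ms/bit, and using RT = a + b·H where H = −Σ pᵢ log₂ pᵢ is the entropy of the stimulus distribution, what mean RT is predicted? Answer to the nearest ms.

280 ms

Each term −pᵢ log₂ pᵢ: 0.25·2 + 0.25·2 + 0.25·2 + 0.25·2; summed, H = 2.000 bits.
Mean RT = a + bH = 150 + 65·2.000 = 280.00 ms.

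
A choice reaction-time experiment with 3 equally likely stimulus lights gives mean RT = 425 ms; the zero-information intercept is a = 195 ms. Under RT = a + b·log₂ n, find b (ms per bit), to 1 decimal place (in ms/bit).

145.1 ms/bit

3 alternatives carry log₂ 3 = 1.5850 bits; the choice cost is 425 − 195 = 230 ms, so b = 230/1.5850 = 145.114 ms/bit.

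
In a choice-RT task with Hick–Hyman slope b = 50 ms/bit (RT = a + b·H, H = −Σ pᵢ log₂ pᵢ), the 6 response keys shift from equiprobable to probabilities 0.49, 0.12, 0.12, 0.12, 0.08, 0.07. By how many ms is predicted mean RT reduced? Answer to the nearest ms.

21 ms

The RT saving is b·ΔH. Equiprobable H₀ = log₂(6) = 2.5850 bits; with the given probabilities H = 2.1655 bits.
b·(H₀ − H) = 50 × (2.5850 − 2.1655) = 20.97 ms.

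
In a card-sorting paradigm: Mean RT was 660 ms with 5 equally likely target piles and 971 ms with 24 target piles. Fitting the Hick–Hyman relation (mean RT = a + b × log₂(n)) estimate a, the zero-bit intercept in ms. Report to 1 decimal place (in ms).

340.9 ms

b = (RT₂ − RT₁)/(log₂ n₂ − log₂ n₁) = (971 − 660)/(4.5850 − 2.3219) = 137.426 ms/bit.
Intercept: a = 660 − 137.426·log₂(5) = 340.906 ms.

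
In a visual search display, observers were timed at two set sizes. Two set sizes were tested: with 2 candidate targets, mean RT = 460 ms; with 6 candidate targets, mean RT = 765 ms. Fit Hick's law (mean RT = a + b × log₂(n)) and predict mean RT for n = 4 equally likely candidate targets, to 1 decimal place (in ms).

RT is linear in log₂ n, so two points fix the line:
  b = (765 − 460) / (log₂ 6 − log₂ 2) = 305 / (2.5850 − 1) = 192.434 ms/bit
  a = 460 − 192.434 × 1 = 267.566 ms
Then RT(4) = 267.566 + 192.434 × log₂ 4 = 267.566 + 192.434 × 2 ≈ 652.434 ms.

652.4 ms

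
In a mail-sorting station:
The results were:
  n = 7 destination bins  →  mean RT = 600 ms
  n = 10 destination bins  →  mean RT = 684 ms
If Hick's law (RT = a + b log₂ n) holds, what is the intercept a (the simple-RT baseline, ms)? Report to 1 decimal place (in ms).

141.7 ms

b = (RT₂ − RT₁)/(log₂ n₂ − log₂ n₁) = (684 − 600)/(3.3219 − 2.8074) = 163.242 ms/bit.
Intercept: a = 600 − 163.242·log₂(7) = 141.722 ms.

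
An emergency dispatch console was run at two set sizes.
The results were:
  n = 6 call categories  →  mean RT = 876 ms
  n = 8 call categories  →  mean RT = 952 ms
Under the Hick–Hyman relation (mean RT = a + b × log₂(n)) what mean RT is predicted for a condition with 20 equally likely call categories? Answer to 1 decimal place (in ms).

Fit slope and intercept:
  b = (952 − 876) / (log₂ 8 − log₂ 6) = 76 / (3 − 2.5850) = 183.116 ms/bit
  a = 876 − 183.116 × 2.5850 = 402.652 ms
Then RT(20) = 402.652 + 183.116 × log₂ 20 = 402.652 + 183.116 × 4.3219 ≈ 1194.066 ms.

1194.1 ms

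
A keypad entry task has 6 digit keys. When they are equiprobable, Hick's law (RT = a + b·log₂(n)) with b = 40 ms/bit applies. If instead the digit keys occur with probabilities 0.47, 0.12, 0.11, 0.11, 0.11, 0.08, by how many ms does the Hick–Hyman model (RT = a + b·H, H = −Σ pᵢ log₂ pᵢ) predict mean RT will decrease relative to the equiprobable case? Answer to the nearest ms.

15 ms

Equiprobable entropy H₀ = log₂ 6 = 2.5850 bits.
Skewed entropy H = −Σ pᵢ log₂ pᵢ = 2.2214 bits.
ΔRT = b·(H₀ − H) = 40 × 0.3636 = 14.54 ms.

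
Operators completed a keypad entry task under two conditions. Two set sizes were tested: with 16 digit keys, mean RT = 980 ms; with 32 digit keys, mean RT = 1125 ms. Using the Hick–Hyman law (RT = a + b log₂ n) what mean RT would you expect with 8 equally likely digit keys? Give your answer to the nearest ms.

Fit slope and intercept:
  b = (1125 − 980) / (log₂ 32 − log₂ 16) = 145 / (5 − 4) = 145 ms/bit
  a = 980 − 145 × 4 = 400 ms
Then RT(8) = 400 + 145 × log₂ 8 = 400 + 145 × 3 ≈ 835.000 ms.

835 ms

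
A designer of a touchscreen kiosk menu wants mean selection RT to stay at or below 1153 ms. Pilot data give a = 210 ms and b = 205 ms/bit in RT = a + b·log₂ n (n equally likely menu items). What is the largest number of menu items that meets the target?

Set 210 + 205·log₂ n ≤ 1153 → log₂ n ≤ (1153 − 210)/205 = 4.6000.
So n ≤ 2^4.6000 = 24.251; the largest integer n is 24.

24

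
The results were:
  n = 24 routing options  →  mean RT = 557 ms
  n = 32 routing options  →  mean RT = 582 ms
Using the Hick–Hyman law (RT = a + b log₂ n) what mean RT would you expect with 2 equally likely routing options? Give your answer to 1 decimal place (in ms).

Fit slope and intercept:
  b = (582 − 557) / (log₂ 32 − log₂ 24) = 25 / (5 − 4.5850) = 60.236 ms/bit
  a = 557 − 60.236 × 4.5850 = 280.822 ms
Then RT(2) = 280.822 + 60.236 × log₂ 2 = 280.822 + 60.236 × 1 ≈ 341.058 ms.

341.1 ms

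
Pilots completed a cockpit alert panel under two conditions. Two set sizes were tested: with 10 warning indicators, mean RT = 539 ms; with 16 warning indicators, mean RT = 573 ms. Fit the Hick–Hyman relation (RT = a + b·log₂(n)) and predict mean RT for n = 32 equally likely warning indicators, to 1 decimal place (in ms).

623.1 ms

Solve the two-equation system in a and b:
  b = (573 − 539) / (log₂ 16 − log₂ 10) = 34 / (4 − 3.3219) = 50.142 ms/bit
  a = 539 − 50.142 × 3.3219 = 372.431 ms
Then RT(32) = 372.431 + 50.142 × log₂ 32 = 372.431 + 50.142 × 5 ≈ 623.142 ms.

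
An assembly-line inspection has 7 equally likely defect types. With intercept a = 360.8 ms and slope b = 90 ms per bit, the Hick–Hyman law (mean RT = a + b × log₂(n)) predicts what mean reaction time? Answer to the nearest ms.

613 ms

log₂(7) = 2.8074 bits, so RT = 360.8 + 90 × 2.8074 ≈ 613.462 ms.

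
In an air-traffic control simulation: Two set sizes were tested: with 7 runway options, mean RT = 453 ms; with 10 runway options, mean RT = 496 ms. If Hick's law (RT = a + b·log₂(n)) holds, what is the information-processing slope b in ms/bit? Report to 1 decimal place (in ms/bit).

83.6 ms/bit

The slope on a log₂ axis is (496 − 453) / (3.3219 − 2.8074) = 83.564 ms/bit.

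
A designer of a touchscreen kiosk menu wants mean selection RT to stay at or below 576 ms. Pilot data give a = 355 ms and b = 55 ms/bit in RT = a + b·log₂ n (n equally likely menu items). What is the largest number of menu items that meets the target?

55·log₂ n ≤ 576 − 355 = 221, giving log₂ n ≤ 4.0182 and n ≤ 16.203. The largest whole number is 16.

16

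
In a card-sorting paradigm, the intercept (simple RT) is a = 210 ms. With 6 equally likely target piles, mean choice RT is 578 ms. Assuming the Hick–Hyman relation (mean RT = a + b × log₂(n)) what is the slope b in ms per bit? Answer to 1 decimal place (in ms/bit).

b = (578 − 210) / log₂(6) = 368 / 2.5850 = 142.362 ms/bit.

142.4 ms/bit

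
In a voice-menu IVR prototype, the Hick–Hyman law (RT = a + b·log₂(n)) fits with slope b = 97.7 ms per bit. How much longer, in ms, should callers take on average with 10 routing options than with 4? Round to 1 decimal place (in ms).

The intercept a cancels: ΔRT = b·(log₂ n₂ − log₂ n₁) = b·log₂(n₂/n₁).
log₂(10) − log₂(4) = 3.3219 − 2 = 1.3219.
ΔRT = 97.7 × 1.3219 = 129.152 ms.

129.2 ms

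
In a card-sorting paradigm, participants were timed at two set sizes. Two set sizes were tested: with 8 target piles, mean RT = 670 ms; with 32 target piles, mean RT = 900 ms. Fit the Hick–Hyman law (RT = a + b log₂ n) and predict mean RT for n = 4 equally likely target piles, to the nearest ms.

Solve the two-equation system in a and b:
  b = (900 − 670) / (log₂ 32 − log₂ 8) = 230 / (5 − 3) = 115 ms/bit
  a = 670 − 115 × 3 = 325 ms
Then RT(4) = 325 + 115 × log₂ 4 = 325 + 115 × 2 ≈ 555.000 ms.

555 ms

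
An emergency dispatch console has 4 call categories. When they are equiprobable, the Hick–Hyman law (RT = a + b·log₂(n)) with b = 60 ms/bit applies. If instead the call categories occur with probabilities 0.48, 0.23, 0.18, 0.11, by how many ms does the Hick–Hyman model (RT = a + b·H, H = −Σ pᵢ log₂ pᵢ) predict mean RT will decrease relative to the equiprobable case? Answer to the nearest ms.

The RT saving is b·ΔH. Equiprobable H₀ = log₂(4) = 2.0000 bits; with the given probabilities H = 1.7915 bits.
b·(H₀ − H) = 60 × (2.0000 − 1.7915) = 12.51 ms.

13 ms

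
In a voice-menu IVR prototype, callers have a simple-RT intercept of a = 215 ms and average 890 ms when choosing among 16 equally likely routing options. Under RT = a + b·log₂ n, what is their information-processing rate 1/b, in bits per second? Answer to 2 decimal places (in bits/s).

b = (890 − 215)/log₂ 16 = 675/4 = 168.750 ms per bit = 0.16875 s/bit; the reciprocal is 5.926 bits/s.

5.93 bits/s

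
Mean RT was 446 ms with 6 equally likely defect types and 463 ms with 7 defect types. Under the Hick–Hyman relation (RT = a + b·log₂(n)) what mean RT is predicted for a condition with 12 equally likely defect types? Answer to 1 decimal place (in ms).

522.4 ms

Solve the two-equation system in a and b:
  b = (463 − 446) / (log₂ 7 − log₂ 6) = 17 / (2.8074 − 2.5850) = 76.441 ms/bit
  a = 446 − 76.441 × 2.5850 = 248.402 ms
Then RT(12) = 248.402 + 76.441 × log₂ 12 = 248.402 + 76.441 × 3.5850 ≈ 522.441 ms.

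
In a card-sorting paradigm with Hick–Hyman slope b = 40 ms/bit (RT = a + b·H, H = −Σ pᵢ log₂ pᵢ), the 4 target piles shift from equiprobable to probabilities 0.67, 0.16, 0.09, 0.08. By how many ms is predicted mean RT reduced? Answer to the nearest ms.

23 ms

Equiprobable entropy H₀ = log₂ 4 = 2.0000 bits.
Skewed entropy H = −Σ pᵢ log₂ pᵢ = 1.4143 bits.
ΔRT = b·(H₀ − H) = 40 × 0.5857 = 23.43 ms.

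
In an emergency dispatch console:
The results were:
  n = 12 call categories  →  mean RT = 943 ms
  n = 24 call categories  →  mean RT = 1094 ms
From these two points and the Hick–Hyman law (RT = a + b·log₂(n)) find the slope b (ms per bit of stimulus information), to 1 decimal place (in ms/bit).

151.0 ms/bit

Slope: b = (1094 − 943) / (log₂ 24 − log₂ 12) = 151/1.0000 = 151.000 ms/bit.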